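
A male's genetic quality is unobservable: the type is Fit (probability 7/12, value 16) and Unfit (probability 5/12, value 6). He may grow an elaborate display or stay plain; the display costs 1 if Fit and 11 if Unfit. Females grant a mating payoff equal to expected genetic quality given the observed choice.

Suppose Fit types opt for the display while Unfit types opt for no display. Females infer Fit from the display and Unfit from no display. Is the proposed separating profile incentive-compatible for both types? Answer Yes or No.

Under these beliefs, the display earns mating payoff 16 and no display earns mating payoff 6.
Fit: the display nets 16 − 1 = 15; no display nets 6. Fit prefers the display.
Unfit: the display nets 16 − 11 = 5; no display nets 6. Unfit prefers no display.
Neither type deviates, so the separating profile is an equilibrium.

Yes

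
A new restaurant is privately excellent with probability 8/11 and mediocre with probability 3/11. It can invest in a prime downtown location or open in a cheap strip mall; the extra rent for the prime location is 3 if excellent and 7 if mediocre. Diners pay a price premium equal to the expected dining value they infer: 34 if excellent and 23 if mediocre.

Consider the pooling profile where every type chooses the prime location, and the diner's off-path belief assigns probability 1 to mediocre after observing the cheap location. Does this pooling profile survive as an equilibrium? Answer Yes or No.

Yes

On path, the diner holds the prior and pays 8/11·34 + 3/11·23 = 31. Off path (the cheap location), believing mediocre, it pays 23.
excellent: the prime location nets 31 − 3 = 28; the cheap location nets 23. excellent stays.
mediocre: the prime location nets 31 − 7 = 24; the cheap location nets 23. mediocre stays.
No type deviates, so pooling is sustained.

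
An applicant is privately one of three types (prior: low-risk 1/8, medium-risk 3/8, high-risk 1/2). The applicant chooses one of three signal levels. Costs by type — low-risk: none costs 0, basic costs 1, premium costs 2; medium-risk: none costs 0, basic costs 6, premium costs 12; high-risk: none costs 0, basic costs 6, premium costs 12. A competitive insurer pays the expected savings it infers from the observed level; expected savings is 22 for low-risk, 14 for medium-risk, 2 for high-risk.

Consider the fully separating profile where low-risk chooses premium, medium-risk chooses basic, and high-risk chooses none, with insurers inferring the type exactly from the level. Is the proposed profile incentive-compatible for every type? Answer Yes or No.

Separating rebates: premium → 22, basic → 14, none → 2.
low-risk (assigned premium): none: 2 − 0 = 2; basic: 14 − 1 = 13; premium: 22 − 2 = 20. low-risk stays.
medium-risk (assigned basic): none: 2 − 0 = 2; basic: 14 − 6 = 8; premium: 22 − 12 = 10. medium-risk prefers premium.
high-risk (assigned none): none: 2 − 0 = 2; basic: 14 − 6 = 8; premium: 22 − 12 = 10. high-risk prefers premium.
At least one type deviates; the separating profile fails.

No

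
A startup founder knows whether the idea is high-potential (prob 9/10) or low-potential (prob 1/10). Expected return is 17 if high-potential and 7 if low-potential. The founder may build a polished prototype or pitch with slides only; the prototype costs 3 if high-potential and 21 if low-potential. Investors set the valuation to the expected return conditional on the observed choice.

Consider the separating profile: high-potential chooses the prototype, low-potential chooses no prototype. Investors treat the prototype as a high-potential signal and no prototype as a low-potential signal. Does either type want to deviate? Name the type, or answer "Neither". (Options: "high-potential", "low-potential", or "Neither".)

Neither

The prototype pays 17; no prototype pays 7.
high-potential: assigned the prototype, nets 17 − 3 = 14; deviating to no prototype nets 7.
low-potential: assigned no prototype, nets 7; deviating to the prototype nets 17 − 21 = -4.
Both types strictly prefer their assigned action; no profitable deviation.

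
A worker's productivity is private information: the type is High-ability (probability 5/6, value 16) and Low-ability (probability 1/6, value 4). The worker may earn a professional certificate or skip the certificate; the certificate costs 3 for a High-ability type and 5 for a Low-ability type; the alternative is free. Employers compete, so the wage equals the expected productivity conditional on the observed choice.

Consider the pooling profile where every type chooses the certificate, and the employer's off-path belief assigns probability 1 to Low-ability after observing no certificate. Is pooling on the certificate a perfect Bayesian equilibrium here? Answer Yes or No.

Yes

On path, the employer holds the prior and pays 5/6·16 + 1/6·4 = 14. Off path (no certificate), believing Low-ability, it pays 4.
High-ability: the certificate nets 14 − 3 = 11; no certificate nets 4. High-ability stays.
Low-ability: the certificate nets 14 − 5 = 9; no certificate nets 4. Low-ability stays.
No type deviates, so pooling is sustained.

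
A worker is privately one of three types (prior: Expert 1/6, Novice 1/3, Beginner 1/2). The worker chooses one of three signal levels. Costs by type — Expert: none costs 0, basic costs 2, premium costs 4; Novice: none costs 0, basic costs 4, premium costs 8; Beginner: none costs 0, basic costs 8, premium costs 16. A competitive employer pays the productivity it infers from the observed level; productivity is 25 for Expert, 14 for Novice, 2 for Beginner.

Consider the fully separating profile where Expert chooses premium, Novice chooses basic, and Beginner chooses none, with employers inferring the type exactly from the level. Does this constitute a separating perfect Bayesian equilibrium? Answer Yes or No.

No

Separating wages: premium → 25, basic → 14, none → 2.
Expert (assigned premium): none: 2 − 0 = 2; basic: 14 − 2 = 12; premium: 25 − 4 = 21. Expert stays.
Novice (assigned basic): none: 2 − 0 = 2; basic: 14 − 4 = 10; premium: 25 − 8 = 17. Novice prefers premium.
Beginner (assigned none): none: 2 − 0 = 2; basic: 14 − 8 = 6; premium: 25 − 16 = 9. Beginner prefers premium.
At least one type deviates; the separating profile fails.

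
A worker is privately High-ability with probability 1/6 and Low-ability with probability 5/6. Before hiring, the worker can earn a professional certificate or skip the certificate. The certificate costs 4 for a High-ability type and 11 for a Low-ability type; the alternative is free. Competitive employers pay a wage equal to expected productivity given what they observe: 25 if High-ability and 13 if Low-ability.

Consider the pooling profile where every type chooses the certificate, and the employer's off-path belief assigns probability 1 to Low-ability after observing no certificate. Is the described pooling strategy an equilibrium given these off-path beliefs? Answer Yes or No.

On path, the employer holds the prior and pays 1/6·25 + 5/6·13 = 15. Off path (no certificate), believing Low-ability, it pays 13.
High-ability: the certificate nets 15 − 4 = 11; no certificate nets 13. High-ability would deviate.
Low-ability: the certificate nets 15 − 11 = 4; no certificate nets 13. Low-ability would deviate.
A type deviates, so pooling fails.

No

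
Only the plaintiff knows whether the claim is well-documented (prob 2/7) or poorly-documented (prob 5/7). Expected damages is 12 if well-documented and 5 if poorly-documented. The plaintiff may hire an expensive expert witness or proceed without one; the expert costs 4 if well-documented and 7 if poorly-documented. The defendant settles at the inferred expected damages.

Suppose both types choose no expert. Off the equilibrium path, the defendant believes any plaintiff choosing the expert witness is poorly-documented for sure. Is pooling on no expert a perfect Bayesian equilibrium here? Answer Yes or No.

Yes

On path, the defendant holds the prior and pays 2/7·12 + 5/7·5 = 7. Off path (the expert witness), believing poorly-documented, it pays 5.
well-documented: no expert nets 7; the expert witness nets 5 − 4 = 1. well-documented stays.
poorly-documented: no expert nets 7; the expert witness nets 5 − 7 = -2. poorly-documented stays.
No type deviates, so pooling is sustained.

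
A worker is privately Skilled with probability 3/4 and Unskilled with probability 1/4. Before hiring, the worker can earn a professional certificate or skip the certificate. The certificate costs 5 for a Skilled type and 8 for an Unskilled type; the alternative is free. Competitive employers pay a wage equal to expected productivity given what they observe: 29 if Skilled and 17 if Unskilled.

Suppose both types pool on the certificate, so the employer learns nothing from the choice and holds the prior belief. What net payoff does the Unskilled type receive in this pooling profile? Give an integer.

Pooled wage = 3/4·29 + 1/4·17 = 26.
Unskilled pays cost 8 for the certificate, so net payoff = 26 − 8 = 18.

18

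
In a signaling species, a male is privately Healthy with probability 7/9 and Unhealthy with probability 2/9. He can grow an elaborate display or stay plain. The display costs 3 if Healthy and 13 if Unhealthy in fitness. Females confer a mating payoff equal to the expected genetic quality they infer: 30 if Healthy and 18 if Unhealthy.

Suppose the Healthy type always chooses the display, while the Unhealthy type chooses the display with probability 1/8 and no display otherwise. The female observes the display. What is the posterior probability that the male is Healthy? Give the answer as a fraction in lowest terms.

P(the display) = (7/9)·1 + (2/9)·(1/8) = 29/36.
By Bayes' rule, P(Healthy | the display) = (7/9) / (29/36) = 28/29.

28/29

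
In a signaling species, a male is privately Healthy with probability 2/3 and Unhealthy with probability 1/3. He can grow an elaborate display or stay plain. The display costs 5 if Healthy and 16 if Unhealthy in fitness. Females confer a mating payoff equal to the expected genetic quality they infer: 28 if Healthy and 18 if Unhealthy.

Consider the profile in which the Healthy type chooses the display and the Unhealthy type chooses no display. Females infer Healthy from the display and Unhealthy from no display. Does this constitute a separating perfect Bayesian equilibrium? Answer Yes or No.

Under these beliefs, the display earns mating payoff 28 and no display earns mating payoff 18.
Healthy: the display nets 28 − 5 = 23; no display nets 18. Healthy prefers the display.
Unhealthy: the display nets 28 − 16 = 12; no display nets 18. Unhealthy prefers no display.
Neither type deviates, so the separating profile is an equilibrium.

Yes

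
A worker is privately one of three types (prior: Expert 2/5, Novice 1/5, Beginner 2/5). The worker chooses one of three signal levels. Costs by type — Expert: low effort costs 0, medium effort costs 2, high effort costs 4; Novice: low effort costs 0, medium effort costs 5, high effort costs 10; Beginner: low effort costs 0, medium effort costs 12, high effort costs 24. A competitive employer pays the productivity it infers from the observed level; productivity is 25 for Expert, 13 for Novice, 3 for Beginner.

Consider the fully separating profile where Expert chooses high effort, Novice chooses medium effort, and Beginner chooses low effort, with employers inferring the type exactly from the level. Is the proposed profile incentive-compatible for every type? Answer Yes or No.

Separating wages: high effort → 25, medium effort → 13, low effort → 3.
Expert (assigned high effort): low effort: 3 − 0 = 3; medium effort: 13 − 2 = 11; high effort: 25 − 4 = 21. Expert stays.
Novice (assigned medium effort): low effort: 3 − 0 = 3; medium effort: 13 − 5 = 8; high effort: 25 − 10 = 15. Novice prefers high effort.
Beginner (assigned low effort): low effort: 3 − 0 = 3; medium effort: 13 − 12 = 1; high effort: 25 − 24 = 1. Beginner stays.
At least one type deviates; the separating profile fails.

No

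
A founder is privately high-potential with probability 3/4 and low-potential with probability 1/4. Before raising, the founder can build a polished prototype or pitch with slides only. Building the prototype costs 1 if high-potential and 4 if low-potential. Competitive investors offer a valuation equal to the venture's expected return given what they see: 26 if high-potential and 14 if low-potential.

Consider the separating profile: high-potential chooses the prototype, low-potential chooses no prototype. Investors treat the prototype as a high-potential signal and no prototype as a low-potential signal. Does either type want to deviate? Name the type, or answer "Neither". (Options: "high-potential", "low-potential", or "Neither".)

low-potential

The prototype pays 26; no prototype pays 14.
high-potential: assigned the prototype, nets 26 − 1 = 25; deviating to no prototype nets 14.
low-potential: assigned no prototype, nets 14; deviating to the prototype nets 26 − 4 = 22.
The low-potential type gains 8 by deviating.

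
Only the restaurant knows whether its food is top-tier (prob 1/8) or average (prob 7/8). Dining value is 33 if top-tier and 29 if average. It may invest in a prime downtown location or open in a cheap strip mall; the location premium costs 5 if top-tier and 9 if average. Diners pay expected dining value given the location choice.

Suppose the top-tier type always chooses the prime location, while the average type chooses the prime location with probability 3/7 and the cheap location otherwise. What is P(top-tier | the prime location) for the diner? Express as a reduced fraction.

P(the prime location) = (1/8)·1 + (7/8)·(3/7) = 1/2.
By Bayes' rule, P(top-tier | the prime location) = (1/8) / (1/2) = 1/4.

1/4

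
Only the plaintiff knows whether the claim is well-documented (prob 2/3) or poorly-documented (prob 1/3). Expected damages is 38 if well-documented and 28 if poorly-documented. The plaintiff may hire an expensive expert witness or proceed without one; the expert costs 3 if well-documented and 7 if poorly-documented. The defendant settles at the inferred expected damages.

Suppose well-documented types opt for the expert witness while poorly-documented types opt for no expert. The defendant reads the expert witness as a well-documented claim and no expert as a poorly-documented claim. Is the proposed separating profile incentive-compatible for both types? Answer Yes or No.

No

Under these beliefs, the expert witness earns settlement 38 and no expert earns settlement 28.
well-documented: the expert witness nets 38 − 3 = 35; no expert nets 28. well-documented prefers the expert witness.
poorly-documented: the expert witness nets 38 − 7 = 31; no expert nets 28. poorly-documented would deviate to the expert witness.
poorly-documented has a profitable deviation, so the profile is not an equilibrium.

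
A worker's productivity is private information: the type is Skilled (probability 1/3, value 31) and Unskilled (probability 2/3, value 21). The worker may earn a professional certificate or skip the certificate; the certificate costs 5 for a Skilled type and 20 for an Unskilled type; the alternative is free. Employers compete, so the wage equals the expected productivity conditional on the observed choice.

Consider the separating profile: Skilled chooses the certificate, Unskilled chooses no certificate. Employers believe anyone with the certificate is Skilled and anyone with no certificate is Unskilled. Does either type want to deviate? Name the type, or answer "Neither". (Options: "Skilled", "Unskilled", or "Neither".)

Neither

The certificate pays 31; no certificate pays 21.
Skilled: assigned the certificate, nets 31 − 5 = 26; deviating to no certificate nets 21.
Unskilled: assigned no certificate, nets 21; deviating to the certificate nets 31 − 20 = 11.
Both types strictly prefer their assigned action; no profitable deviation.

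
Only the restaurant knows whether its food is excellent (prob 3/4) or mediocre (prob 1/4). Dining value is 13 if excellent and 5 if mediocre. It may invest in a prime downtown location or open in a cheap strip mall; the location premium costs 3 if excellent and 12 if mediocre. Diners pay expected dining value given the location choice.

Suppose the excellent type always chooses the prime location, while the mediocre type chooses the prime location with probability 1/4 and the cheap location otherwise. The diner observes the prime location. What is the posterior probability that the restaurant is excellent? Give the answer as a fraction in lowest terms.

12/13

P(the prime location) = (3/4)·1 + (1/4)·(1/4) = 13/16.
By Bayes' rule, P(excellent | the prime location) = (3/4) / (13/16) = 12/13.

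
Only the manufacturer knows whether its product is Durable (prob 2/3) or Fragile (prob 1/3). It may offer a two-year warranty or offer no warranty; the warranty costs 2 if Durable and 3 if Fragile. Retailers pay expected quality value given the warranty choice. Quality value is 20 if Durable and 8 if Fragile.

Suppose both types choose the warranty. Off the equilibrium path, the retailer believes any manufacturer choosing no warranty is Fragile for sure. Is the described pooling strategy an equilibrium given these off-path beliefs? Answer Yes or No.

On path, the retailer holds the prior and pays 2/3·20 + 1/3·8 = 16. Off path (no warranty), believing Fragile, it pays 8.
Durable: the warranty nets 16 − 2 = 14; no warranty nets 8. Durable stays.
Fragile: the warranty nets 16 − 3 = 13; no warranty nets 8. Fragile stays.
No type deviates, so pooling is sustained.

Yes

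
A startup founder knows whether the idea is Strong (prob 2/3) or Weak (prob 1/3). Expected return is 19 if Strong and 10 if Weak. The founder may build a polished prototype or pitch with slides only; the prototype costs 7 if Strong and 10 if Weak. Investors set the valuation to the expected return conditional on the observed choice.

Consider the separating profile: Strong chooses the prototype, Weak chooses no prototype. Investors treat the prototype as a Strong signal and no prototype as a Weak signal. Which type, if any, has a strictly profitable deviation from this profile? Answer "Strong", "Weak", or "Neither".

Neither

The prototype pays 19; no prototype pays 10.
Strong: assigned the prototype, nets 19 − 7 = 12; deviating to no prototype nets 10.
Weak: assigned no prototype, nets 10; deviating to the prototype nets 19 − 10 = 9.
Both types strictly prefer their assigned action; no profitable deviation.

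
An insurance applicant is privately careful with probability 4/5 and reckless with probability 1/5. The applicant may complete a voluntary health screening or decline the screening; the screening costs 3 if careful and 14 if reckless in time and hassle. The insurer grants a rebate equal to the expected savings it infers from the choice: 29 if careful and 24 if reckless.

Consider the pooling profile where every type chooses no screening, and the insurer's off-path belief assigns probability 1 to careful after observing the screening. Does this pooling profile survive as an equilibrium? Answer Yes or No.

Yes

On path, the insurer holds the prior and pays 4/5·29 + 1/5·24 = 28. Off path (the screening), believing careful, it pays 29.
careful: no screening nets 28; the screening nets 29 − 3 = 26. careful stays.
reckless: no screening nets 28; the screening nets 29 − 14 = 15. reckless stays.
No type deviates, so pooling is sustained.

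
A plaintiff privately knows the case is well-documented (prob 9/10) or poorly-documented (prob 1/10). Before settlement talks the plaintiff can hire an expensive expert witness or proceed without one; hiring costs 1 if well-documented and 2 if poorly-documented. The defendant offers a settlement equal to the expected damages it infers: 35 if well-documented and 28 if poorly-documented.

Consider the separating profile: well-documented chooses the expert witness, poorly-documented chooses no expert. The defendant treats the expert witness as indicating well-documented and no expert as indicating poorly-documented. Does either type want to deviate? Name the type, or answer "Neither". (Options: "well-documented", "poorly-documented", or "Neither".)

The expert witness pays 35; no expert pays 28.
well-documented: assigned the expert witness, nets 35 − 1 = 34; deviating to no expert nets 28.
poorly-documented: assigned no expert, nets 28; deviating to the expert witness nets 35 − 2 = 33.
The poorly-documented type gains 5 by deviating.

poorly-documented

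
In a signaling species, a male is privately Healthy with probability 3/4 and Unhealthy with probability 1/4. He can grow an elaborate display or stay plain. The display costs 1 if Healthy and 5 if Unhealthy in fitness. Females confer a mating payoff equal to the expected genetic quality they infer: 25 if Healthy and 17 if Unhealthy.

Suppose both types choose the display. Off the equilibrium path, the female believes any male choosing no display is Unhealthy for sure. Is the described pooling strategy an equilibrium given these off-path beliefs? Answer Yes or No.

Yes

On path, the female holds the prior and pays 3/4·25 + 1/4·17 = 23. Off path (no display), believing Unhealthy, it pays 17.
Healthy: the display nets 23 − 1 = 22; no display nets 17. Healthy stays.
Unhealthy: the display nets 23 − 5 = 18; no display nets 17. Unhealthy stays.
No type deviates, so pooling is sustained.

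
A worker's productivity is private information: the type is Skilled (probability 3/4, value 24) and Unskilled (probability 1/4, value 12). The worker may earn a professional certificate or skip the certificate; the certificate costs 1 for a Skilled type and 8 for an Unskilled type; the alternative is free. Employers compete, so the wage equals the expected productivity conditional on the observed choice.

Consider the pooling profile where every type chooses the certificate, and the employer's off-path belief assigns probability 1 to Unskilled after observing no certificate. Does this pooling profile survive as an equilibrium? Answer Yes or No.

Yes

On path, the employer holds the prior and pays 3/4·24 + 1/4·12 = 21. Off path (no certificate), believing Unskilled, it pays 12.
Skilled: the certificate nets 21 − 1 = 20; no certificate nets 12. Skilled stays.
Unskilled: the certificate nets 21 − 8 = 13; no certificate nets 12. Unskilled stays.
No type deviates, so pooling is sustained.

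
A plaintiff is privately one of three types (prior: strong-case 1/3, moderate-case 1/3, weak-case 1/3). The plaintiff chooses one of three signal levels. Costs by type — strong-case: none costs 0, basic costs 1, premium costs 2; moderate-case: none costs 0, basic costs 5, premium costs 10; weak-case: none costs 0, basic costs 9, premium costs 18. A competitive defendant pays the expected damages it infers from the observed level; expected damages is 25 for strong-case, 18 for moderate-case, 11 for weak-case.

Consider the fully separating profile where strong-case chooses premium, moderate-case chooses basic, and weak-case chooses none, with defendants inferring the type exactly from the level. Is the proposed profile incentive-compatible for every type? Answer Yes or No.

No

Separating settlements: premium → 25, basic → 18, none → 11.
strong-case (assigned premium): none: 11 − 0 = 11; basic: 18 − 1 = 17; premium: 25 − 2 = 23. strong-case stays.
moderate-case (assigned basic): none: 11 − 0 = 11; basic: 18 − 5 = 13; premium: 25 − 10 = 15. moderate-case prefers premium.
weak-case (assigned none): none: 11 − 0 = 11; basic: 18 − 9 = 9; premium: 25 − 18 = 7. weak-case stays.
At least one type deviates; the separating profile fails.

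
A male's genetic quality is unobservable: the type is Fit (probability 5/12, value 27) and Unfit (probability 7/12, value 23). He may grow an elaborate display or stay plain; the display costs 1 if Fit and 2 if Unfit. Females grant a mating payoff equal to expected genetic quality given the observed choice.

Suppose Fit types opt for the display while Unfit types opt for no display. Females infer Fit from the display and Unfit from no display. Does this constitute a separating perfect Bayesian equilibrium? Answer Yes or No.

No

Under these beliefs, the display earns mating payoff 27 and no display earns mating payoff 23.
Fit: the display nets 27 − 1 = 26; no display nets 23. Fit prefers the display.
Unfit: the display nets 27 − 2 = 25; no display nets 23. Unfit would deviate to the display.
Unfit has a profitable deviation, so the profile is not an equilibrium.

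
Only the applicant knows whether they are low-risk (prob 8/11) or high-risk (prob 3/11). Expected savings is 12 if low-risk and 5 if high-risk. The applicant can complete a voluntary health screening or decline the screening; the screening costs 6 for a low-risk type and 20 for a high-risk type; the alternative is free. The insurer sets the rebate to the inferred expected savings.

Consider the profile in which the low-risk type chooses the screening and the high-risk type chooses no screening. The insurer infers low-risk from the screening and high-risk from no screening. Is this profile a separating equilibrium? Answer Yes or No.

Yes

Under these beliefs, the screening earns rebate 12 and no screening earns rebate 5.
low-risk: the screening nets 12 − 6 = 6; no screening nets 5. low-risk prefers the screening.
high-risk: the screening nets 12 − 20 = -8; no screening nets 5. high-risk prefers no screening.
Neither type deviates, so the separating profile is an equilibrium.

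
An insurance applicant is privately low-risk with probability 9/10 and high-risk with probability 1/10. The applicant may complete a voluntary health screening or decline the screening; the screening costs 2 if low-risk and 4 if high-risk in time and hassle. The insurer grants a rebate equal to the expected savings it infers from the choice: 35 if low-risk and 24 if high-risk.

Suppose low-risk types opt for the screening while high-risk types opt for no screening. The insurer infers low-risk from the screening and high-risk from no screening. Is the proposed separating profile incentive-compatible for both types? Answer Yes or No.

Under these beliefs, the screening earns rebate 35 and no screening earns rebate 24.
low-risk: the screening nets 35 − 2 = 33; no screening nets 24. low-risk prefers the screening.
high-risk: the screening nets 35 − 4 = 31; no screening nets 24. high-risk would deviate to the screening.
high-risk has a profitable deviation, so the profile is not an equilibrium.

No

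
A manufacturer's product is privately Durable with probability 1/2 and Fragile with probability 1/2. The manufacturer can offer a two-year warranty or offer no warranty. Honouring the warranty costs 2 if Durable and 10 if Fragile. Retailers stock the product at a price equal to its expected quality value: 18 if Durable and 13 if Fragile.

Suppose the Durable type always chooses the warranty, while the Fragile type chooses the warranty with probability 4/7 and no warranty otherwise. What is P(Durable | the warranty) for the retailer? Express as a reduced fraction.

P(the warranty) = (1/2)·1 + (1/2)·(4/7) = 11/14.
By Bayes' rule, P(Durable | the warranty) = (1/2) / (11/14) = 7/11.

7/11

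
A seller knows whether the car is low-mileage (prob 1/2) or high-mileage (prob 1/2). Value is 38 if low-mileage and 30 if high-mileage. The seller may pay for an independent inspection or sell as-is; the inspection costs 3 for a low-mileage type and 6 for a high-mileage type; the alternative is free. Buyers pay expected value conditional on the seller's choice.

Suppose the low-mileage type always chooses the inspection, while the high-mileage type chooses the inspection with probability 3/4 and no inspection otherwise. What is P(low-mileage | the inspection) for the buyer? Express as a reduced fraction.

P(the inspection) = (1/2)·1 + (1/2)·(3/4) = 7/8.
By Bayes' rule, P(low-mileage | the inspection) = (1/2) / (7/8) = 4/7.

4/7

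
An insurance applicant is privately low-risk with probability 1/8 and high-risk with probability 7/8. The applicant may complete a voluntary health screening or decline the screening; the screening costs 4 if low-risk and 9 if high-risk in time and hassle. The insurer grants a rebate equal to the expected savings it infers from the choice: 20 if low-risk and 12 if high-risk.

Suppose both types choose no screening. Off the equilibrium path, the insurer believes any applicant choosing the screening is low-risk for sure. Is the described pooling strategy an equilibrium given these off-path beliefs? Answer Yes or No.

No

On path, the insurer holds the prior and pays 1/8·20 + 7/8·12 = 13. Off path (the screening), believing low-risk, it pays 20.
low-risk: no screening nets 13; the screening nets 20 − 4 = 16. low-risk would deviate.
high-risk: no screening nets 13; the screening nets 20 − 9 = 11. high-risk stays.
A type deviates, so pooling fails.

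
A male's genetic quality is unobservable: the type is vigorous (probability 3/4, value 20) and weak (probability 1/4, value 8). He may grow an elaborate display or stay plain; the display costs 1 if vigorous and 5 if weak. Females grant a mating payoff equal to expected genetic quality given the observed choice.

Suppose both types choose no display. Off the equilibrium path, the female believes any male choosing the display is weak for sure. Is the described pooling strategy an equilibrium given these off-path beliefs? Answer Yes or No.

Yes

On path, the female holds the prior and pays 3/4·20 + 1/4·8 = 17. Off path (the display), believing weak, it pays 8.
vigorous: no display nets 17; the display nets 8 − 1 = 7. vigorous stays.
weak: no display nets 17; the display nets 8 − 5 = 3. weak stays.
No type deviates, so pooling is sustained.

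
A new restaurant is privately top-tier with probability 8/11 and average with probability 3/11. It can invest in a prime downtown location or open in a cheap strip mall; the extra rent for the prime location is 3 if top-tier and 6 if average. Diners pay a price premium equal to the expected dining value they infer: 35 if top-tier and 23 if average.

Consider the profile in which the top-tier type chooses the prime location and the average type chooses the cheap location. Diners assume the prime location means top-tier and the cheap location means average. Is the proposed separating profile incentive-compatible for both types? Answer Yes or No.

Under these beliefs, the prime location earns price premium 35 and the cheap location earns price premium 23.
top-tier: the prime location nets 35 − 3 = 32; the cheap location nets 23. top-tier prefers the prime location.
average: the prime location nets 35 − 6 = 29; the cheap location nets 23. average would deviate to the prime location.
average has a profitable deviation, so the profile is not an equilibrium.

No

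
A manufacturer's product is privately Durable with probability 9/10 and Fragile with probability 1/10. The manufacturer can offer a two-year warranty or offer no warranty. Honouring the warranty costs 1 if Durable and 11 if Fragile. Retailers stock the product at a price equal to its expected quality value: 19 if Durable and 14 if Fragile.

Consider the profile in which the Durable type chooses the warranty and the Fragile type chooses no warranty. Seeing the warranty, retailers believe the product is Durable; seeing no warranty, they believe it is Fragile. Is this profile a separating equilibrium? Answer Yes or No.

Under these beliefs, the warranty earns price 19 and no warranty earns price 14.
Durable: the warranty nets 19 − 1 = 18; no warranty nets 14. Durable prefers the warranty.
Fragile: the warranty nets 19 − 11 = 8; no warranty nets 14. Fragile prefers no warranty.
Neither type deviates, so the separating profile is an equilibrium.

Yes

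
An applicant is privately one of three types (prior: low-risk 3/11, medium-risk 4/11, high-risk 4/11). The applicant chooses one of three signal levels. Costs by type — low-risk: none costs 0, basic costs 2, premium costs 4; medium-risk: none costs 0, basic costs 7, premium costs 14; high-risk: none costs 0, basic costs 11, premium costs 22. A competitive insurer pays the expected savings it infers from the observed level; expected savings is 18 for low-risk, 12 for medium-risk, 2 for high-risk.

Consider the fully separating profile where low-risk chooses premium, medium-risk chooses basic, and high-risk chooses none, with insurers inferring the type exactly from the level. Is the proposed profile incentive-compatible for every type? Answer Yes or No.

Separating rebates: premium → 18, basic → 12, none → 2.
low-risk (assigned premium): none: 2 − 0 = 2; basic: 12 − 2 = 10; premium: 18 − 4 = 14. low-risk stays.
medium-risk (assigned basic): none: 2 − 0 = 2; basic: 12 − 7 = 5; premium: 18 − 14 = 4. medium-risk stays.
high-risk (assigned none): none: 2 − 0 = 2; basic: 12 − 11 = 1; premium: 18 − 22 = -4. high-risk stays.
Every type prefers its assigned level; separation holds.

Yes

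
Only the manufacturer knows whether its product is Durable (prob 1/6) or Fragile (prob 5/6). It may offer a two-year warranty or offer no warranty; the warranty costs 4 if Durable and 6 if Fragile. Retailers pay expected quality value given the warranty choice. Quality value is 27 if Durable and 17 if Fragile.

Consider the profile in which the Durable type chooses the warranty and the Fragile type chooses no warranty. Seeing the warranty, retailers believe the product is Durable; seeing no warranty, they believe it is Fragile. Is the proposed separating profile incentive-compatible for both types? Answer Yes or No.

Under these beliefs, the warranty earns price 27 and no warranty earns price 17.
Durable: the warranty nets 27 − 4 = 23; no warranty nets 17. Durable prefers the warranty.
Fragile: the warranty nets 27 − 6 = 21; no warranty nets 17. Fragile would deviate to the warranty.
Fragile has a profitable deviation, so the profile is not an equilibrium.

No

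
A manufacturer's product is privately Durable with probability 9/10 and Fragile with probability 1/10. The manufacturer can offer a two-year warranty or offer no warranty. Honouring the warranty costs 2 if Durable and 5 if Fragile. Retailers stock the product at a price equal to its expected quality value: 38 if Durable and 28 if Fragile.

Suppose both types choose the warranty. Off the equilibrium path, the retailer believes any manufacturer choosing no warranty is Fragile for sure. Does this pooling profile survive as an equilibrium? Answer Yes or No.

On path, the retailer holds the prior and pays 9/10·38 + 1/10·28 = 37. Off path (no warranty), believing Fragile, it pays 28.
Durable: the warranty nets 37 − 2 = 35; no warranty nets 28. Durable stays.
Fragile: the warranty nets 37 − 5 = 32; no warranty nets 28. Fragile stays.
No type deviates, so pooling is sustained.

Yes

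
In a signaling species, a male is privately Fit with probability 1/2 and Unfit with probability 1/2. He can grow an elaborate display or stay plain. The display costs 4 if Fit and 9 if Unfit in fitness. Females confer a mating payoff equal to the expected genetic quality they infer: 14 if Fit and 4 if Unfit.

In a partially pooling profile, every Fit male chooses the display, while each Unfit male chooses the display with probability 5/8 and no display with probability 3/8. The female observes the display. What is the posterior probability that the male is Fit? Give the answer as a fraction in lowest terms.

P(the display) = (1/2)·1 + (1/2)·(5/8) = 13/16.
By Bayes' rule, P(Fit | the display) = (1/2) / (13/16) = 8/13.

8/13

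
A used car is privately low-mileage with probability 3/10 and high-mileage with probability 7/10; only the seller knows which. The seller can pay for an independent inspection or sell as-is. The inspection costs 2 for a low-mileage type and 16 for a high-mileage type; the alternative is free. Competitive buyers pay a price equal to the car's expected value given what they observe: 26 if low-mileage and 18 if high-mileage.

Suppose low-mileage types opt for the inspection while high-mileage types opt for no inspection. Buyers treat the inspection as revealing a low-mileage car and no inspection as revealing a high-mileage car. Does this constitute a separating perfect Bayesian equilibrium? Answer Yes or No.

Under these beliefs, the inspection earns price 26 and no inspection earns price 18.
low-mileage: the inspection nets 26 − 2 = 24; no inspection nets 18. low-mileage prefers the inspection.
high-mileage: the inspection nets 26 − 16 = 10; no inspection nets 18. high-mileage prefers no inspection.
Neither type deviates, so the separating profile is an equilibrium.

Yes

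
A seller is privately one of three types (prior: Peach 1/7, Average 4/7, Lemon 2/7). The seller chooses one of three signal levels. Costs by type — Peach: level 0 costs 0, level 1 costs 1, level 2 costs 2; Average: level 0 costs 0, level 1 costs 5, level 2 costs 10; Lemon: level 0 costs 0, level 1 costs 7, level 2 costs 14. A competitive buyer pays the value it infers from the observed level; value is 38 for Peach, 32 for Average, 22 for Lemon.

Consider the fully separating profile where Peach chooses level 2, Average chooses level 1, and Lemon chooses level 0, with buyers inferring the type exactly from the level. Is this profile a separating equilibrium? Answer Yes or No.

No

Separating prices: level 2 → 38, level 1 → 32, level 0 → 22.
Peach (assigned level 2): level 0: 22 − 0 = 22; level 1: 32 − 1 = 31; level 2: 38 − 2 = 36. Peach stays.
Average (assigned level 1): level 0: 22 − 0 = 22; level 1: 32 − 5 = 27; level 2: 38 − 10 = 28. Average prefers level 2.
Lemon (assigned level 0): level 0: 22 − 0 = 22; level 1: 32 − 7 = 25; level 2: 38 − 14 = 24. Lemon prefers level 1.
At least one type deviates; the separating profile fails.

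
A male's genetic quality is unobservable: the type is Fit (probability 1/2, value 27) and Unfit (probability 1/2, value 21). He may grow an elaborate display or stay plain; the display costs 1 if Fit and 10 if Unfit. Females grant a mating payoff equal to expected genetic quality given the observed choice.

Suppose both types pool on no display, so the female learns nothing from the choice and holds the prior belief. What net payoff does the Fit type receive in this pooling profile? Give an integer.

24

Pooled mating payoff = 1/2·27 + 1/2·21 = 24.
Fit pays no cost for no display, so net payoff = 24.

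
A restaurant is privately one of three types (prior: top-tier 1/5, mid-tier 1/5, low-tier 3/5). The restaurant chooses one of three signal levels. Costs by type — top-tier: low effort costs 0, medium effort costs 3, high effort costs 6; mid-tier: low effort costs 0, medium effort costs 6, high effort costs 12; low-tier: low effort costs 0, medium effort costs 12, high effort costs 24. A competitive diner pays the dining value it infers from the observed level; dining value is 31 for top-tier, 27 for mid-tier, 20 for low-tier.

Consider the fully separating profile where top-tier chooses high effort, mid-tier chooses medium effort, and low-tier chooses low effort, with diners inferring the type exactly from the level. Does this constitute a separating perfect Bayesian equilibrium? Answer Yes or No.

Yes

Separating price premiums: high effort → 31, medium effort → 27, low effort → 20.
top-tier (assigned high effort): low effort: 20 − 0 = 20; medium effort: 27 − 3 = 24; high effort: 31 − 6 = 25. top-tier stays.
mid-tier (assigned medium effort): low effort: 20 − 0 = 20; medium effort: 27 − 6 = 21; high effort: 31 − 12 = 19. mid-tier stays.
low-tier (assigned low effort): low effort: 20 − 0 = 20; medium effort: 27 − 12 = 15; high effort: 31 − 24 = 7. low-tier stays.
Every type prefers its assigned level; separation holds.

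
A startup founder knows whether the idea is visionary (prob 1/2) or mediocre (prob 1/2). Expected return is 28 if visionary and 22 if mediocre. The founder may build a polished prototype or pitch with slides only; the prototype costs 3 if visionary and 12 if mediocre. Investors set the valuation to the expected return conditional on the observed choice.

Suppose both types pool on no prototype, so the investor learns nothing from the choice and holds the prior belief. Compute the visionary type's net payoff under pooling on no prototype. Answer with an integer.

25

Pooled valuation = 1/2·28 + 1/2·22 = 25.
visionary pays no cost for no prototype, so net payoff = 25.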